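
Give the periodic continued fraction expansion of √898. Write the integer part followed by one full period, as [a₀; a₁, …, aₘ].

a₀ = ⌊√898⌋ = 29.

[29; 1, 28, 1, 58]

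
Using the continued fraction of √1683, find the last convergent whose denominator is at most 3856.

137965/3363

√1683 = [41; 41, 82, …] (period length 2).
Convergents:
  p_0/q_0 = 41/1
  p_1/q_1 = 1682/41
  p_2/q_2 = 137965/3363
  p_3/q_3 = 5658247/137924
q_2 = 3363 ≤ 3856 < 137924 = q_3, so the answer is 137965/3363.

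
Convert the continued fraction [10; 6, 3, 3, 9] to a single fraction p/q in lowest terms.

Using pₖ = aₖpₖ₋₁ + pₖ₋₂ and qₖ = aₖqₖ₋₁ + qₖ₋₂:
  k=0: a=10, p=10, q=1
  k=1: a=6, p=61, q=6
  k=2: a=3, p=193, q=19
  k=3: a=3, p=640, q=63
  k=4: a=9, p=5953, q=586

5953/586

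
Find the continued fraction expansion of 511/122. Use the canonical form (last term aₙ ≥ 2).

[4; 5, 3, 3, 2]

511 = 4×122 + 23
122 = 5×23 + 7
23 = 3×7 + 2
7 = 3×2 + 1
2 = 2×1 + 0  (stop)
So 511/122 = [4; 5, 3, 3, 2].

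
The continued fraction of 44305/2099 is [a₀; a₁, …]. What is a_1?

9

44305 = 21·2099 + 226   →  a_0 = 21
2099 = 9·226 + 65   →  a_1 = 9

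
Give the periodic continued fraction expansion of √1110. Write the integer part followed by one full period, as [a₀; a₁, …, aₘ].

a₀ = ⌊√1110⌋ = 33.
With m₀=0, d₀=1 and mₖ₊₁ = dₖaₖ − mₖ, dₖ₊₁ = (n − mₖ₊₁²)/dₖ, aₖ₊₁ = ⌊(a₀+mₖ₊₁)/dₖ₊₁⌋:
  k=1: m=33, d=21, a=3
  k=2: m=30, d=10, a=6
  k=3: m=30, d=21, a=3
  k=4: m=33, d=1, a=66
d=1 and a=2a₀=66 at k=4, so the next step gives (m, d) = (33, 21) again — its k=1 value — and the period has length 4.

[33; 3, 6, 3, 66]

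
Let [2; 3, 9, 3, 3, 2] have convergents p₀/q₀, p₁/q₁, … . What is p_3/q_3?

Using pₖ = aₖpₖ₋₁ + pₖ₋₂, qₖ = aₖqₖ₋₁ + qₖ₋₂ (with p₋₁=1, p₋₂=0, q₋₁=0, q₋₂=1):
  k=0: a=2, p=2, q=1
  k=1: a=3, p=7, q=3
  k=2: a=9, p=65, q=28
  k=3: a=3, p=202, q=87

202/87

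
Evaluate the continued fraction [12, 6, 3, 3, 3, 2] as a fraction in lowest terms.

Using pₖ = aₖpₖ₋₁ + pₖ₋₂ and qₖ = aₖqₖ₋₁ + qₖ₋₂:
  k=0: a=12, p=12, q=1
  k=1: a=6, p=73, q=6
  k=2: a=3, p=231, q=19
  k=3: a=3, p=766, q=63
  k=4: a=3, p=2529, q=208
  k=5: a=2, p=5824, q=479

5824/479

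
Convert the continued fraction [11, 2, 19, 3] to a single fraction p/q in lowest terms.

Fold from the inside: start with 3/1.
  19 + 1/3 = 58/3
  2 + 3/58 = 119/58
  11 + 58/119 = 1367/119

1367/119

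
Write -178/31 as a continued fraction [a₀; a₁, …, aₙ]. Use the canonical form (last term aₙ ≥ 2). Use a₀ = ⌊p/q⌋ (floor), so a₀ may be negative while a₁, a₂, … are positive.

[-6; 3, 1, 7]

-178 = -6*31 + 8
31 = 3*8 + 7
8 = 1*7 + 1
7 = 7*1 + 0  (stop)
So -178/31 = [-6; 3, 1, 7].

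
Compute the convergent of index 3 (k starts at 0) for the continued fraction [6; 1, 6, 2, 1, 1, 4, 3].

103/15

Using pₖ = aₖpₖ₋₁ + pₖ₋₂, qₖ = aₖqₖ₋₁ + qₖ₋₂ (with p₋₁=1, p₋₂=0, q₋₁=0, q₋₂=1):
  k=0: a=6, p=6, q=1
  k=1: a=1, p=7, q=1
  k=2: a=6, p=48, q=7
  k=3: a=2, p=103, q=15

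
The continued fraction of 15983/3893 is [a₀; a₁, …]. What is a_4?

2

15983 = 4·3893 + 411   →  a_0 = 4
3893 = 9·411 + 194   →  a_1 = 9
411 = 2·194 + 23   →  a_2 = 2
194 = 8·23 + 10   →  a_3 = 8
23 = 2·10 + 3   →  a_4 = 2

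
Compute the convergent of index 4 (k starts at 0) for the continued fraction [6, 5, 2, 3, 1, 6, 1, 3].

Using pₖ = aₖpₖ₋₁ + pₖ₋₂, qₖ = aₖqₖ₋₁ + qₖ₋₂ (with p₋₁=1, p₋₂=0, q₋₁=0, q₋₂=1):
  k=0: a=6, p=6, q=1
  k=1: a=5, p=31, q=5
  k=2: a=2, p=68, q=11
  k=3: a=3, p=235, q=38
  k=4: a=1, p=303, q=49

303/49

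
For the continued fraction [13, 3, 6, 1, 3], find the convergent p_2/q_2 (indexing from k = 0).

253/19

Using pₖ = aₖpₖ₋₁ + pₖ₋₂, qₖ = aₖqₖ₋₁ + qₖ₋₂ (with p₋₁=1, p₋₂=0, q₋₁=0, q₋₂=1):
  k=0: a=13, p=13, q=1
  k=1: a=3, p=40, q=3
  k=2: a=6, p=253, q=19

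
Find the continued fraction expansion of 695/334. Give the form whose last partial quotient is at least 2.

695 = 2×334 + 27
334 = 12×27 + 10
27 = 2×10 + 7
10 = 1×7 + 3
7 = 2×3 + 1
3 = 3×1 + 0  (stop)
So 695/334 = [2; 12, 2, 1, 2, 3].

[2; 12, 2, 1, 2, 3]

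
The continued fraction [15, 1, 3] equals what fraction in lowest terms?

Fold from the inside: start with 3/1.
  1 + 1/3 = 4/3
  15 + 3/4 = 63/4

63/4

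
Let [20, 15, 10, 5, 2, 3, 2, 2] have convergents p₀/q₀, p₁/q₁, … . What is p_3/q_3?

15451/770

Using pₖ = aₖpₖ₋₁ + pₖ₋₂, qₖ = aₖqₖ₋₁ + qₖ₋₂ (with p₋₁=1, p₋₂=0, q₋₁=0, q₋₂=1):
  k=0: a=20, p=20, q=1
  k=1: a=15, p=301, q=15
  k=2: a=10, p=3030, q=151
  k=3: a=5, p=15451, q=770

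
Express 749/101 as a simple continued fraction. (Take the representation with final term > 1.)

[7; 2, 2, 2, 8]

749 = 7×101 + 42
101 = 2×42 + 17
42 = 2×17 + 8
17 = 2×8 + 1
8 = 8×1 + 0  (stop)
So 749/101 = [7; 2, 2, 2, 8].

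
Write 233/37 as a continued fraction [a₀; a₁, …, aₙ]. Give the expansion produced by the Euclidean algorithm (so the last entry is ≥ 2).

[6; 3, 2, 1, 3]

233 = 6*37 + 11
37 = 3*11 + 4
11 = 2*4 + 3
4 = 1*3 + 1
3 = 3*1 + 0  (stop)
So 233/37 = [6; 3, 2, 1, 3].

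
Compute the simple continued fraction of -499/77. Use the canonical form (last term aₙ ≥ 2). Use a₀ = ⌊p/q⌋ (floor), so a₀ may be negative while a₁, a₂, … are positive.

[-7; 1, 1, 12, 3]

-499 = -7·77 + 40
77 = 1·40 + 37
40 = 1·37 + 3
37 = 12·3 + 1
3 = 3·1 + 0  (stop)
So -499/77 = [-7; 1, 1, 12, 3].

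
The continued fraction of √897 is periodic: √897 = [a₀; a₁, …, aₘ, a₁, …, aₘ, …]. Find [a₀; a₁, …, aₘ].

[29; 1, 18, 1, 58]

a₀ = ⌊√897⌋ = 29.
With m₀=0, d₀=1 and mₖ₊₁ = dₖaₖ − mₖ, dₖ₊₁ = (n − mₖ₊₁²)/dₖ, aₖ₊₁ = ⌊(a₀+mₖ₊₁)/dₖ₊₁⌋:
  k=1: m=29, d=56, a=1
  k=2: m=27, d=3, a=18
  k=3: m=27, d=56, a=1
  k=4: m=29, d=1, a=58
d=1 and a=2a₀=58 at k=4, so the next step gives (m, d) = (29, 56) again — its k=1 value — and the period has length 4.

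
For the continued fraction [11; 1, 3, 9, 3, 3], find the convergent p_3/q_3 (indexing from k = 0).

Using pₖ = aₖpₖ₋₁ + pₖ₋₂, qₖ = aₖqₖ₋₁ + qₖ₋₂ (with p₋₁=1, p₋₂=0, q₋₁=0, q₋₂=1):
  k=0: a=11, p=11, q=1
  k=1: a=1, p=12, q=1
  k=2: a=3, p=47, q=4
  k=3: a=9, p=435, q=37

435/37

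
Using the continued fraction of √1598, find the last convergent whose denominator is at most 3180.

√1598 = [39; 1, 38, 1, 78, …] (period length 4).
Convergents:
  p_0/q_0 = 39/1
  p_1/q_1 = 40/1
  p_2/q_2 = 1559/39
  p_3/q_3 = 1599/40
  p_4/q_4 = 126281/3159
  p_5/q_5 = 127880/3199
q_4 = 3159 ≤ 3180 < 3199 = q_5, so the answer is 126281/3159.

126281/3159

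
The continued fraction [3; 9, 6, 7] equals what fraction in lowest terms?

Fold from the inside: start with 7/1.
  6 + 1/7 = 43/7
  9 + 7/43 = 394/43
  3 + 43/394 = 1225/394

1225/394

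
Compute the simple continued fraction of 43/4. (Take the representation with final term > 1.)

[10; 1, 3]

43 = 10·4 + 3
4 = 1·3 + 1
3 = 3·1 + 0  (stop)
So 43/4 = [10; 1, 3].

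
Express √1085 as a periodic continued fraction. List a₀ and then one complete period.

[32; 1, 15, 2, 15, 1, 64]

a₀ = ⌊√1085⌋ = 32.
With m₀=0, d₀=1 and mₖ₊₁ = dₖaₖ − mₖ, dₖ₊₁ = (n − mₖ₊₁²)/dₖ, aₖ₊₁ = ⌊(a₀+mₖ₊₁)/dₖ₊₁⌋:
  k=1: m=32, d=61, a=1
  k=2: m=29, d=4, a=15
  k=3: m=31, d=31, a=2
  k=4: m=31, d=4, a=15
  k=5: m=29, d=61, a=1
  k=6: m=32, d=1, a=64
d=1 and a=2a₀=64 at k=6, so the next step gives (m, d) = (32, 61) again — its k=1 value — and the period has length 6.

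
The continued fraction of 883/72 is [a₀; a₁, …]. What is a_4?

883 = 12·72 + 19   →  a_0 = 12
72 = 3·19 + 15   →  a_1 = 3
19 = 1·15 + 4   →  a_2 = 1
15 = 3·4 + 3   →  a_3 = 3
4 = 1·3 + 1   →  a_4 = 1

1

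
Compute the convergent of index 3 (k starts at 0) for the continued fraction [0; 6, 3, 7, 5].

Using pₖ = aₖpₖ₋₁ + pₖ₋₂, qₖ = aₖqₖ₋₁ + qₖ₋₂ (with p₋₁=1, p₋₂=0, q₋₁=0, q₋₂=1):
  k=0: a=0, p=0, q=1
  k=1: a=6, p=1, q=6
  k=2: a=3, p=3, q=19
  k=3: a=7, p=22, q=139

22/139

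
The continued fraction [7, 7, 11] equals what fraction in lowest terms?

557/78

Using pₖ = aₖpₖ₋₁ + pₖ₋₂ and qₖ = aₖqₖ₋₁ + qₖ₋₂:
  k=0: a=7, p=7, q=1
  k=1: a=7, p=50, q=7
  k=2: a=11, p=557, q=78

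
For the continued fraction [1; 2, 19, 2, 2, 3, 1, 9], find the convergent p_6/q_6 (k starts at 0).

1303/876

Using pₖ = aₖpₖ₋₁ + pₖ₋₂, qₖ = aₖqₖ₋₁ + qₖ₋₂ (with p₋₁=1, p₋₂=0, q₋₁=0, q₋₂=1):
  k=0: a=1, p=1, q=1
  k=1: a=2, p=3, q=2
  k=2: a=19, p=58, q=39
  k=3: a=2, p=119, q=80
  k=4: a=2, p=296, q=199
  k=5: a=3, p=1007, q=677
  k=6: a=1, p=1303, q=876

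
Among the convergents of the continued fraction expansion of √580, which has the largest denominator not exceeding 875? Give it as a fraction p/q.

√580 = [24; 12, 48, …] (period length 2).
Convergents:
  p_0/q_0 = 24/1
  p_1/q_1 = 289/12
  p_2/q_2 = 13896/577
  p_3/q_3 = 167041/6936
q_2 = 577 ≤ 875 < 6936 = q_3, so the answer is 13896/577.

13896/577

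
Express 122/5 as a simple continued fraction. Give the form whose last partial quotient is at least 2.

122 = 24·5 + 2
5 = 2·2 + 1
2 = 2·1 + 0  (stop)
So 122/5 = [24; 2, 2].

[24; 2, 2]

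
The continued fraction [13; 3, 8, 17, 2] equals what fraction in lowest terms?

11735/881

Using pₖ = aₖpₖ₋₁ + pₖ₋₂ and qₖ = aₖqₖ₋₁ + qₖ₋₂:
  k=0: a=13, p=13, q=1
  k=1: a=3, p=40, q=3
  k=2: a=8, p=333, q=25
  k=3: a=17, p=5701, q=428
  k=4: a=2, p=11735, q=881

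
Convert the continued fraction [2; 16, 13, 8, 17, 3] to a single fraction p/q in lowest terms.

182305/88403

Fold from the inside: start with 3/1.
  17 + 1/3 = 52/3
  8 + 3/52 = 419/52
  13 + 52/419 = 5499/419
  16 + 419/5499 = 88403/5499
  2 + 5499/88403 = 182305/88403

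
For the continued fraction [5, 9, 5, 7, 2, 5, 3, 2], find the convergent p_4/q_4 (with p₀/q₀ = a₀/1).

3617/708

Using pₖ = aₖpₖ₋₁ + pₖ₋₂, qₖ = aₖqₖ₋₁ + qₖ₋₂ (with p₋₁=1, p₋₂=0, q₋₁=0, q₋₂=1):
  k=0: a=5, p=5, q=1
  k=1: a=9, p=46, q=9
  k=2: a=5, p=235, q=46
  k=3: a=7, p=1691, q=331
  k=4: a=2, p=3617, q=708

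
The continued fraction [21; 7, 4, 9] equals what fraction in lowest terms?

Fold from the inside: start with 9/1.
  4 + 1/9 = 37/9
  7 + 9/37 = 268/37
  21 + 37/268 = 5665/268

5665/268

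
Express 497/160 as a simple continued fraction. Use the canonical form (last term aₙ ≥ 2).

497 = 3*160 + 17
160 = 9*17 + 7
17 = 2*7 + 3
7 = 2*3 + 1
3 = 3*1 + 0  (stop)
So 497/160 = [3; 9, 2, 2, 3].

[3; 9, 2, 2, 3]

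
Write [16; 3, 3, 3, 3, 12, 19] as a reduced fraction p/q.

417155/25588

Fold from the inside: start with 19/1.
  12 + 1/19 = 229/19
  3 + 19/229 = 706/229
  3 + 229/706 = 2347/706
  3 + 706/2347 = 7747/2347
  3 + 2347/7747 = 25588/7747
  16 + 7747/25588 = 417155/25588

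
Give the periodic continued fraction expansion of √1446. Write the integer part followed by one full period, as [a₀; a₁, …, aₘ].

[38; 38, 76]

a₀ = ⌊√1446⌋ = 38.
With m₀=0, d₀=1 and mₖ₊₁ = dₖaₖ − mₖ, dₖ₊₁ = (n − mₖ₊₁²)/dₖ, aₖ₊₁ = ⌊(a₀+mₖ₊₁)/dₖ₊₁⌋:
  k=1: m=38, d=2, a=38
  k=2: m=38, d=1, a=76
d=1 and a=2a₀=76 at k=2, so the next step gives (m, d) = (38, 2) again — its k=1 value — and the period has length 2.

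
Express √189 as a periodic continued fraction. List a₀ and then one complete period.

[13; 1, 2, 1, 26]

a₀ = ⌊√189⌋ = 13.
With m₀=0, d₀=1 and mₖ₊₁ = dₖaₖ − mₖ, dₖ₊₁ = (n − mₖ₊₁²)/dₖ, aₖ₊₁ = ⌊(a₀+mₖ₊₁)/dₖ₊₁⌋:
  k=1: m=13, d=20, a=1
  k=2: m=7, d=7, a=2
  k=3: m=7, d=20, a=1
  k=4: m=13, d=1, a=26
d=1 and a=2a₀=26 at k=4, so the next step gives (m, d) = (13, 20) again — its k=1 value — and the period has length 4.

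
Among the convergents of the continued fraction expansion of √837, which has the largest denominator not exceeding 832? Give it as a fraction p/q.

12151/420

√837 = [28; 1, 13, 2, 13, 1, 56, …] (period length 6).
Convergents:
  p_0/q_0 = 28/1
  p_1/q_1 = 29/1
  p_2/q_2 = 405/14
  p_3/q_3 = 839/29
  p_4/q_4 = 11312/391
  p_5/q_5 = 12151/420
  p_6/q_6 = 691768/23911
q_5 = 420 ≤ 832 < 23911 = q_6, so the answer is 12151/420.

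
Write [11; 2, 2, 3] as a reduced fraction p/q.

194/17

Fold from the inside: start with 3/1.
  2 + 1/3 = 7/3
  2 + 3/7 = 17/7
  11 + 7/17 = 194/17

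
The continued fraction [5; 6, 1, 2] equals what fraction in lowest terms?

103/20

Using pₖ = aₖpₖ₋₁ + pₖ₋₂ and qₖ = aₖqₖ₋₁ + qₖ₋₂:
  k=0: a=5, p=5, q=1
  k=1: a=6, p=31, q=6
  k=2: a=1, p=36, q=7
  k=3: a=2, p=103, q=20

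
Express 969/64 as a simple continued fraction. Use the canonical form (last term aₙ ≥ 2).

[15; 7, 9]

969 = 15·64 + 9
64 = 7·9 + 1
9 = 9·1 + 0  (stop)
So 969/64 = [15; 7, 9].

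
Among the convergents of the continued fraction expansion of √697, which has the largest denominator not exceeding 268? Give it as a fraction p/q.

6917/262

√697 = [26; 2, 2, 52, …] (period length 3).
Convergents:
  p_0/q_0 = 26/1
  p_1/q_1 = 53/2
  p_2/q_2 = 132/5
  p_3/q_3 = 6917/262
  p_4/q_4 = 13966/529
q_3 = 262 ≤ 268 < 529 = q_4, so the answer is 6917/262.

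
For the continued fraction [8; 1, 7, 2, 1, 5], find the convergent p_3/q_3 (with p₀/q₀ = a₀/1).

Using pₖ = aₖpₖ₋₁ + pₖ₋₂, qₖ = aₖqₖ₋₁ + qₖ₋₂ (with p₋₁=1, p₋₂=0, q₋₁=0, q₋₂=1):
  k=0: a=8, p=8, q=1
  k=1: a=1, p=9, q=1
  k=2: a=7, p=71, q=8
  k=3: a=2, p=151, q=17

151/17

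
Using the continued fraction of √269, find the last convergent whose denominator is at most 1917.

√269 = [16; 2, 2, 32, …] (period length 3).
Convergents:
  p_0/q_0 = 16/1
  p_1/q_1 = 33/2
  p_2/q_2 = 82/5
  p_3/q_3 = 2657/162
  p_4/q_4 = 5396/329
  p_5/q_5 = 13449/820
  p_6/q_6 = 435764/26569
q_5 = 820 ≤ 1917 < 26569 = q_6, so the answer is 13449/820.

13449/820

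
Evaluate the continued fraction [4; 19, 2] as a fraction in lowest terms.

158/39

Using pₖ = aₖpₖ₋₁ + pₖ₋₂ and qₖ = aₖqₖ₋₁ + qₖ₋₂:
  k=0: a=4, p=4, q=1
  k=1: a=19, p=77, q=19
  k=2: a=2, p=158, q=39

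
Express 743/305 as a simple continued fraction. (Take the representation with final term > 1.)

[2; 2, 3, 2, 2, 3, 2]

743 = 2*305 + 133
305 = 2*133 + 39
133 = 3*39 + 16
39 = 2*16 + 7
16 = 2*7 + 2
7 = 3*2 + 1
2 = 2*1 + 0  (stop)
So 743/305 = [2; 2, 3, 2, 2, 3, 2].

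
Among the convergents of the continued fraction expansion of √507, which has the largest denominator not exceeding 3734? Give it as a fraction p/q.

√507 = [22; 1, 1, 14, 1, 1, 44, …] (period length 6).
Convergents:
  p_0/q_0 = 22/1
  p_1/q_1 = 23/1
  p_2/q_2 = 45/2
  p_3/q_3 = 653/29
  p_4/q_4 = 698/31
  p_5/q_5 = 1351/60
  p_6/q_6 = 60142/2671
  p_7/q_7 = 61493/2731
  p_8/q_8 = 121635/5402
q_7 = 2731 ≤ 3734 < 5402 = q_8, so the answer is 61493/2731.

61493/2731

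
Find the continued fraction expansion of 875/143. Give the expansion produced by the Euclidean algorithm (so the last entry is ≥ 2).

875 = 6*143 + 17
143 = 8*17 + 7
17 = 2*7 + 3
7 = 2*3 + 1
3 = 3*1 + 0  (stop)
So 875/143 = [6; 8, 2, 2, 3].

[6; 8, 2, 2, 3]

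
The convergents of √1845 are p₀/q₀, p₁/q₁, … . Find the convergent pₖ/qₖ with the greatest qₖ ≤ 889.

√1845 = [42; 1, 20, 2, 20, 1, 84, …] (period length 6).
Convergents:
  p_0/q_0 = 42/1
  p_1/q_1 = 43/1
  p_2/q_2 = 902/21
  p_3/q_3 = 1847/43
  p_4/q_4 = 37842/881
  p_5/q_5 = 39689/924
q_4 = 881 ≤ 889 < 924 = q_5, so the answer is 37842/881.

37842/881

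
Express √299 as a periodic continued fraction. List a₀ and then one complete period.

a₀ = ⌊√299⌋ = 17.
With m₀=0, d₀=1 and mₖ₊₁ = dₖaₖ − mₖ, dₖ₊₁ = (n − mₖ₊₁²)/dₖ, aₖ₊₁ = ⌊(a₀+mₖ₊₁)/dₖ₊₁⌋:
  k=1: m=17, d=10, a=3
  k=2: m=13, d=13, a=2
  k=3: m=13, d=10, a=3
  k=4: m=17, d=1, a=34
d=1 and a=2a₀=34 at k=4, so the next step gives (m, d) = (17, 10) again — its k=1 value — and the period has length 4.

[17; 3, 2, 3, 34]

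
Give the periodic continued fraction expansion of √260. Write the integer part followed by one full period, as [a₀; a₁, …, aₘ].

a₀ = ⌊√260⌋ = 16.

[16; 8, 32]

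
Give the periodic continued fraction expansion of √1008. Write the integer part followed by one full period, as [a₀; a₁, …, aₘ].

[31; 1, 2, 1, 62]

a₀ = ⌊√1008⌋ = 31.
With m₀=0, d₀=1 and mₖ₊₁ = dₖaₖ − mₖ, dₖ₊₁ = (n − mₖ₊₁²)/dₖ, aₖ₊₁ = ⌊(a₀+mₖ₊₁)/dₖ₊₁⌋:
  k=1: m=31, d=47, a=1
  k=2: m=16, d=16, a=2
  k=3: m=16, d=47, a=1
  k=4: m=31, d=1, a=62
d=1 and a=2a₀=62 at k=4, so the next step gives (m, d) = (31, 47) again — its k=1 value — and the period has length 4.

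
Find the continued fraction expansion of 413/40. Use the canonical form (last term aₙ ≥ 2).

[10; 3, 13]

413 = 10*40 + 13
40 = 3*13 + 1
13 = 13*1 + 0  (stop)
So 413/40 = [10; 3, 13].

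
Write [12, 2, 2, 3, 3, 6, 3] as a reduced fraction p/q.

13838/1115

Using pₖ = aₖpₖ₋₁ + pₖ₋₂ and qₖ = aₖqₖ₋₁ + qₖ₋₂:
  k=0: a=12, p=12, q=1
  k=1: a=2, p=25, q=2
  k=2: a=2, p=62, q=5
  k=3: a=3, p=211, q=17
  k=4: a=3, p=695, q=56
  k=5: a=6, p=4381, q=353
  k=6: a=3, p=13838, q=1115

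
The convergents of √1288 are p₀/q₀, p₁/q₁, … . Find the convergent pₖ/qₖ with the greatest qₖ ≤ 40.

323/9

√1288 = [35; 1, 7, 1, 70, …] (period length 4).
Convergents:
  p_0/q_0 = 35/1
  p_1/q_1 = 36/1
  p_2/q_2 = 287/8
  p_3/q_3 = 323/9
  p_4/q_4 = 22897/638
q_3 = 9 ≤ 40 < 638 = q_4, so the answer is 323/9.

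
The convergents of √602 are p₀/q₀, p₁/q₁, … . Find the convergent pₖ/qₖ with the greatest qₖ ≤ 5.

49/2

√602 = [24; 1, 1, 6, 1, 1, 48, …] (period length 6).
Convergents:
  p_0/q_0 = 24/1
  p_1/q_1 = 25/1
  p_2/q_2 = 49/2
  p_3/q_3 = 319/13
q_2 = 2 ≤ 5 < 13 = q_3, so the answer is 49/2.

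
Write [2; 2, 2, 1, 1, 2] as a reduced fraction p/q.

Using pₖ = aₖpₖ₋₁ + pₖ₋₂ and qₖ = aₖqₖ₋₁ + qₖ₋₂:
  k=0: a=2, p=2, q=1
  k=1: a=2, p=5, q=2
  k=2: a=2, p=12, q=5
  k=3: a=1, p=17, q=7
  k=4: a=1, p=29, q=12
  k=5: a=2, p=75, q=31

75/31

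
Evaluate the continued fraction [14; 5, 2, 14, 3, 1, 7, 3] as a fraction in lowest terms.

Fold from the inside: start with 3/1.
  7 + 1/3 = 22/3
  1 + 3/22 = 25/22
  3 + 22/25 = 97/25
  14 + 25/97 = 1383/97
  2 + 97/1383 = 2863/1383
  5 + 1383/2863 = 15698/2863
  14 + 2863/15698 = 222635/15698

222635/15698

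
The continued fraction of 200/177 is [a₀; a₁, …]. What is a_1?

7

200 = 1·177 + 23   →  a_0 = 1
177 = 7·23 + 16   →  a_1 = 7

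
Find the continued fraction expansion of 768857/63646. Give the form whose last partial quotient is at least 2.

768857 = 12·63646 + 5105
63646 = 12·5105 + 2386
5105 = 2·2386 + 333
2386 = 7·333 + 55
333 = 6·55 + 3
55 = 18·3 + 1
3 = 3·1 + 0  (stop)
So 768857/63646 = [12; 12, 2, 7, 6, 18, 3].

[12; 12, 2, 7, 6, 18, 3]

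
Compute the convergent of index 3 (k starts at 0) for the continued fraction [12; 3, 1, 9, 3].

Using pₖ = aₖpₖ₋₁ + pₖ₋₂, qₖ = aₖqₖ₋₁ + qₖ₋₂ (with p₋₁=1, p₋₂=0, q₋₁=0, q₋₂=1):
  k=0: a=12, p=12, q=1
  k=1: a=3, p=37, q=3
  k=2: a=1, p=49, q=4
  k=3: a=9, p=478, q=39

478/39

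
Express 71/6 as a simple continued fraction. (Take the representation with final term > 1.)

71 = 11·6 + 5
6 = 1·5 + 1
5 = 5·1 + 0  (stop)
So 71/6 = [11; 1, 5].

[11; 1, 5]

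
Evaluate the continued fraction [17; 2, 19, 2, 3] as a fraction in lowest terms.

Fold from the inside: start with 3/1.
  2 + 1/3 = 7/3
  19 + 3/7 = 136/7
  2 + 7/136 = 279/136
  17 + 136/279 = 4879/279

4879/279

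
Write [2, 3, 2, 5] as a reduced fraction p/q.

87/38

Fold from the inside: start with 5/1.
  2 + 1/5 = 11/5
  3 + 5/11 = 38/11
  2 + 11/38 = 87/38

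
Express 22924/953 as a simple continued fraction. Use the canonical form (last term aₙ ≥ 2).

22924 = 24·953 + 52
953 = 18·52 + 17
52 = 3·17 + 1
17 = 17·1 + 0  (stop)
So 22924/953 = [24; 18, 3, 17].

[24; 18, 3, 17]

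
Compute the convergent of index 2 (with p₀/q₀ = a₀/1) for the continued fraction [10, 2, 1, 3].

Using pₖ = aₖpₖ₋₁ + pₖ₋₂, qₖ = aₖqₖ₋₁ + qₖ₋₂ (with p₋₁=1, p₋₂=0, q₋₁=0, q₋₂=1):
  k=0: a=10, p=10, q=1
  k=1: a=2, p=21, q=2
  k=2: a=1, p=31, q=3

31/3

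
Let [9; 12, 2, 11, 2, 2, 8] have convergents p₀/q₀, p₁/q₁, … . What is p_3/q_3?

Using pₖ = aₖpₖ₋₁ + pₖ₋₂, qₖ = aₖqₖ₋₁ + qₖ₋₂ (with p₋₁=1, p₋₂=0, q₋₁=0, q₋₂=1):
  k=0: a=9, p=9, q=1
  k=1: a=12, p=109, q=12
  k=2: a=2, p=227, q=25
  k=3: a=11, p=2606, q=287

2606/287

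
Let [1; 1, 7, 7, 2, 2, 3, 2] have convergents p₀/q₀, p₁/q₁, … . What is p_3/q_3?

107/57

Using pₖ = aₖpₖ₋₁ + pₖ₋₂, qₖ = aₖqₖ₋₁ + qₖ₋₂ (with p₋₁=1, p₋₂=0, q₋₁=0, q₋₂=1):
  k=0: a=1, p=1, q=1
  k=1: a=1, p=2, q=1
  k=2: a=7, p=15, q=8
  k=3: a=7, p=107, q=57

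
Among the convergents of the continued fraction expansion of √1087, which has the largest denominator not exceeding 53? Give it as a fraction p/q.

√1087 = [32; 1, 31, 1, 64, …] (period length 4).
Convergents:
  p_0/q_0 = 32/1
  p_1/q_1 = 33/1
  p_2/q_2 = 1055/32
  p_3/q_3 = 1088/33
  p_4/q_4 = 70687/2144
q_3 = 33 ≤ 53 < 2144 = q_4, so the answer is 1088/33.

1088/33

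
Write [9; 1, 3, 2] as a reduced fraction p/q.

Using pₖ = aₖpₖ₋₁ + pₖ₋₂ and qₖ = aₖqₖ₋₁ + qₖ₋₂:
  k=0: a=9, p=9, q=1
  k=1: a=1, p=10, q=1
  k=2: a=3, p=39, q=4
  k=3: a=2, p=88, q=9

88/9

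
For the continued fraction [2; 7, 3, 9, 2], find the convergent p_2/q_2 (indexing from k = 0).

Using pₖ = aₖpₖ₋₁ + pₖ₋₂, qₖ = aₖqₖ₋₁ + qₖ₋₂ (with p₋₁=1, p₋₂=0, q₋₁=0, q₋₂=1):
  k=0: a=2, p=2, q=1
  k=1: a=7, p=15, q=7
  k=2: a=3, p=47, q=22

47/22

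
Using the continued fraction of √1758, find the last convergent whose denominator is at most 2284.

√1758 = [41; 1, 12, 1, 82, …] (period length 4).
Convergents:
  p_0/q_0 = 41/1
  p_1/q_1 = 42/1
  p_2/q_2 = 545/13
  p_3/q_3 = 587/14
  p_4/q_4 = 48679/1161
  p_5/q_5 = 49266/1175
  p_6/q_6 = 639871/15261
q_5 = 1175 ≤ 2284 < 15261 = q_6, so the answer is 49266/1175.

49266/1175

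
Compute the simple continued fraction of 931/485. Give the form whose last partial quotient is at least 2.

[1; 1, 11, 2, 3, 2, 2]

931 = 1*485 + 446
485 = 1*446 + 39
446 = 11*39 + 17
39 = 2*17 + 5
17 = 3*5 + 2
5 = 2*2 + 1
2 = 2*1 + 0  (stop)
So 931/485 = [1; 1, 11, 2, 3, 2, 2].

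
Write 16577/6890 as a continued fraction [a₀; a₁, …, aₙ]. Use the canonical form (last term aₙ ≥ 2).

16577 = 2*6890 + 2797
6890 = 2*2797 + 1296
2797 = 2*1296 + 205
1296 = 6*205 + 66
205 = 3*66 + 7
66 = 9*7 + 3
7 = 2*3 + 1
3 = 3*1 + 0  (stop)
So 16577/6890 = [2; 2, 2, 6, 3, 9, 2, 3].

[2; 2, 2, 6, 3, 9, 2, 3]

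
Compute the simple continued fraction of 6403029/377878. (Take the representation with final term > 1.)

6403029 = 16×377878 + 356981
377878 = 1×356981 + 20897
356981 = 17×20897 + 1732
20897 = 12×1732 + 113
1732 = 15×113 + 37
113 = 3×37 + 2
37 = 18×2 + 1
2 = 2×1 + 0  (stop)
So 6403029/377878 = [16; 1, 17, 12, 15, 3, 18, 2].

[16; 1, 17, 12, 15, 3, 18, 2]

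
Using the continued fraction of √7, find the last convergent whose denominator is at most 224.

√7 = [2; 1, 1, 1, 4, …] (period length 4).
Convergents:
  p_0/q_0 = 2/1
  p_1/q_1 = 3/1
  p_2/q_2 = 5/2
  p_3/q_3 = 8/3
  p_4/q_4 = 37/14
  p_5/q_5 = 45/17
  p_6/q_6 = 82/31
  p_7/q_7 = 127/48
  p_8/q_8 = 590/223
  p_9/q_9 = 717/271
q_8 = 223 ≤ 224 < 271 = q_9, so the answer is 590/223.

590/223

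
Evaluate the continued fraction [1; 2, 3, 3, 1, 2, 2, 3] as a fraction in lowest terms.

Fold from the inside: start with 3/1.
  2 + 1/3 = 7/3
  2 + 3/7 = 17/7
  1 + 7/17 = 24/17
  3 + 17/24 = 89/24
  3 + 24/89 = 291/89
  2 + 89/291 = 671/291
  1 + 291/671 = 962/671

962/671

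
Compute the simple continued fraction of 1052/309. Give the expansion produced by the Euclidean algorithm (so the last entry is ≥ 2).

1052 = 3·309 + 125
309 = 2·125 + 59
125 = 2·59 + 7
59 = 8·7 + 3
7 = 2·3 + 1
3 = 3·1 + 0  (stop)
So 1052/309 = [3; 2, 2, 8, 2, 3].

[3; 2, 2, 8, 2, 3]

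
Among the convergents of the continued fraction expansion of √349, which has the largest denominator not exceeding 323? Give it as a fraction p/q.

2933/157

√349 = [18; 1, 2, 7, 7, 2, 1, 36, …] (period length 7).
Convergents:
  p_0/q_0 = 18/1
  p_1/q_1 = 19/1
  p_2/q_2 = 56/3
  p_3/q_3 = 411/22
  p_4/q_4 = 2933/157
  p_5/q_5 = 6277/336
q_4 = 157 ≤ 323 < 336 = q_5, so the answer is 2933/157.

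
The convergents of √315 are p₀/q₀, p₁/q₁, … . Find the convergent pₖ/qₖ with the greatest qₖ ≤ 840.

√315 = [17; 1, 2, 1, 34, …] (period length 4).
Convergents:
  p_0/q_0 = 17/1
  p_1/q_1 = 18/1
  p_2/q_2 = 53/3
  p_3/q_3 = 71/4
  p_4/q_4 = 2467/139
  p_5/q_5 = 2538/143
  p_6/q_6 = 7543/425
  p_7/q_7 = 10081/568
  p_8/q_8 = 350297/19737
q_7 = 568 ≤ 840 < 19737 = q_8, so the answer is 10081/568.

10081/568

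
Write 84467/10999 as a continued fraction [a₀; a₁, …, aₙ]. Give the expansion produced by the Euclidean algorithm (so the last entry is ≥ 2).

[7; 1, 2, 8, 3, 5, 3, 8]

84467 = 7·10999 + 7474
10999 = 1·7474 + 3525
7474 = 2·3525 + 424
3525 = 8·424 + 133
424 = 3·133 + 25
133 = 5·25 + 8
25 = 3·8 + 1
8 = 8·1 + 0  (stop)
So 84467/10999 = [7; 1, 2, 8, 3, 5, 3, 8].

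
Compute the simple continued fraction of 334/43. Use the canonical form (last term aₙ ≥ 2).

[7; 1, 3, 3, 3]

334 = 7·43 + 33
43 = 1·33 + 10
33 = 3·10 + 3
10 = 3·3 + 1
3 = 3·1 + 0  (stop)
So 334/43 = [7; 1, 3, 3, 3].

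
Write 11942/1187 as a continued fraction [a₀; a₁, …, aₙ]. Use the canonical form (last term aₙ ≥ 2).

11942 = 10·1187 + 72
1187 = 16·72 + 35
72 = 2·35 + 2
35 = 17·2 + 1
2 = 2·1 + 0  (stop)
So 11942/1187 = [10; 16, 2, 17, 2].

[10; 16, 2, 17, 2]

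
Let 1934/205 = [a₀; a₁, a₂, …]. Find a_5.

1

1934 = 9·205 + 89   →  a_0 = 9
205 = 2·89 + 27   →  a_1 = 2
89 = 3·27 + 8   →  a_2 = 3
27 = 3·8 + 3   →  a_3 = 3
8 = 2·3 + 2   →  a_4 = 2
3 = 1·2 + 1   →  a_5 = 1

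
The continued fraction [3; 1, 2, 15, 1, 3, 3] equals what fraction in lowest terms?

Fold from the inside: start with 3/1.
  3 + 1/3 = 10/3
  1 + 3/10 = 13/10
  15 + 10/13 = 205/13
  2 + 13/205 = 423/205
  1 + 205/423 = 628/423
  3 + 423/628 = 2307/628

2307/628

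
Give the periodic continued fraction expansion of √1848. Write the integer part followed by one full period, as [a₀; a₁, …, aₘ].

a₀ = ⌊√1848⌋ = 42.
With m₀=0, d₀=1 and mₖ₊₁ = dₖaₖ − mₖ, dₖ₊₁ = (n − mₖ₊₁²)/dₖ, aₖ₊₁ = ⌊(a₀+mₖ₊₁)/dₖ₊₁⌋:
  k=1: m=42, d=84, a=1
  k=2: m=42, d=1, a=84
d=1 and a=2a₀=84 at k=2, so the next step gives (m, d) = (42, 84) again — its k=1 value — and the period has length 2.

[42; 1, 84]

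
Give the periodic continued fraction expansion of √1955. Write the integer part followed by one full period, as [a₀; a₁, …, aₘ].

[44; 4, 1, 1, 1, 4, 88]

a₀ = ⌊√1955⌋ = 44.
With m₀=0, d₀=1 and mₖ₊₁ = dₖaₖ − mₖ, dₖ₊₁ = (n − mₖ₊₁²)/dₖ, aₖ₊₁ = ⌊(a₀+mₖ₊₁)/dₖ₊₁⌋:
  k=1: m=44, d=19, a=4
  k=2: m=32, d=49, a=1
  k=3: m=17, d=34, a=1
  k=4: m=17, d=49, a=1
  k=5: m=32, d=19, a=4
  k=6: m=44, d=1, a=88
d=1 and a=2a₀=88 at k=6, so the next step gives (m, d) = (44, 19) again — its k=1 value — and the period has length 6.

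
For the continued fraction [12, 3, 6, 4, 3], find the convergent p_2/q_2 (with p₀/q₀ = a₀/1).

Using pₖ = aₖpₖ₋₁ + pₖ₋₂, qₖ = aₖqₖ₋₁ + qₖ₋₂ (with p₋₁=1, p₋₂=0, q₋₁=0, q₋₂=1):
  k=0: a=12, p=12, q=1
  k=1: a=3, p=37, q=3
  k=2: a=6, p=234, q=19

234/19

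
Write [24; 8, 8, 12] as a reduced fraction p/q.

19009/788

Fold from the inside: start with 12/1.
  8 + 1/12 = 97/12
  8 + 12/97 = 788/97
  24 + 97/788 = 19009/788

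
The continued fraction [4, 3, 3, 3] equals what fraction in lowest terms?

142/33

Fold from the inside: start with 3/1.
  3 + 1/3 = 10/3
  3 + 3/10 = 33/10
  4 + 10/33 = 142/33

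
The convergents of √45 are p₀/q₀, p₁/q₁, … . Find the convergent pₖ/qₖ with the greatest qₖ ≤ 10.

√45 = [6; 1, 2, 2, 2, 1, 12, …] (period length 6).
Convergents:
  p_0/q_0 = 6/1
  p_1/q_1 = 7/1
  p_2/q_2 = 20/3
  p_3/q_3 = 47/7
  p_4/q_4 = 114/17
q_3 = 7 ≤ 10 < 17 = q_4, so the answer is 47/7.

47/7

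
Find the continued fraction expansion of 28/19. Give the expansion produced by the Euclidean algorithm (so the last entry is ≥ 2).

28 = 1×19 + 9
19 = 2×9 + 1
9 = 9×1 + 0  (stop)
So 28/19 = [1; 2, 9].

[1; 2, 9]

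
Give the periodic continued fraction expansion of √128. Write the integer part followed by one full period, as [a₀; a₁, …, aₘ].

[11; 3, 5, 3, 22]

a₀ = ⌊√128⌋ = 11.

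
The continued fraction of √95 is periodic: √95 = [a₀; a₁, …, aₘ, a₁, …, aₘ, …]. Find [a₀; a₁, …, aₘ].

a₀ = ⌊√95⌋ = 9.

[9; 1, 2, 1, 18]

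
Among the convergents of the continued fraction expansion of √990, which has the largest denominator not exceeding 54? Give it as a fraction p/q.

√990 = [31; 2, 6, 2, 62, …] (period length 4).
Convergents:
  p_0/q_0 = 31/1
  p_1/q_1 = 63/2
  p_2/q_2 = 409/13
  p_3/q_3 = 881/28
  p_4/q_4 = 55031/1749
q_3 = 28 ≤ 54 < 1749 = q_4, so the answer is 881/28.

881/28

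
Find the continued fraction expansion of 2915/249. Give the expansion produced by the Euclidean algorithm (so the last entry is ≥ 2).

[11; 1, 2, 2, 2, 3, 4]

2915 = 11·249 + 176
249 = 1·176 + 73
176 = 2·73 + 30
73 = 2·30 + 13
30 = 2·13 + 4
13 = 3·4 + 1
4 = 4·1 + 0  (stop)
So 2915/249 = [11; 1, 2, 2, 2, 3, 4].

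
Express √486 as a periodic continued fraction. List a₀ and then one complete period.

[22; 22, 44]

a₀ = ⌊√486⌋ = 22.
With m₀=0, d₀=1 and mₖ₊₁ = dₖaₖ − mₖ, dₖ₊₁ = (n − mₖ₊₁²)/dₖ, aₖ₊₁ = ⌊(a₀+mₖ₊₁)/dₖ₊₁⌋:
  k=1: m=22, d=2, a=22
  k=2: m=22, d=1, a=44
d=1 and a=2a₀=44 at k=2, so the next step gives (m, d) = (22, 2) again — its k=1 value — and the period has length 2.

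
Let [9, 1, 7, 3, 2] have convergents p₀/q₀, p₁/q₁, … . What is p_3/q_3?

Using pₖ = aₖpₖ₋₁ + pₖ₋₂, qₖ = aₖqₖ₋₁ + qₖ₋₂ (with p₋₁=1, p₋₂=0, q₋₁=0, q₋₂=1):
  k=0: a=9, p=9, q=1
  k=1: a=1, p=10, q=1
  k=2: a=7, p=79, q=8
  k=3: a=3, p=247, q=25

247/25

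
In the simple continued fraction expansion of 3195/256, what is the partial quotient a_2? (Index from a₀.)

12

3195 = 12·256 + 123   →  a_0 = 12
256 = 2·123 + 10   →  a_1 = 2
123 = 12·10 + 3   →  a_2 = 12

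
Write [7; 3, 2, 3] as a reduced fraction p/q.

175/24

Fold from the inside: start with 3/1.
  2 + 1/3 = 7/3
  3 + 3/7 = 24/7
  7 + 7/24 = 175/24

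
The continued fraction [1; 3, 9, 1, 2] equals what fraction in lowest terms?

119/90

Using pₖ = aₖpₖ₋₁ + pₖ₋₂ and qₖ = aₖqₖ₋₁ + qₖ₋₂:
  k=0: a=1, p=1, q=1
  k=1: a=3, p=4, q=3
  k=2: a=9, p=37, q=28
  k=3: a=1, p=41, q=31
  k=4: a=2, p=119, q=90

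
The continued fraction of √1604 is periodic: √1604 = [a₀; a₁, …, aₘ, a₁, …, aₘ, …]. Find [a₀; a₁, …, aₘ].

[40; 20, 80]

a₀ = ⌊√1604⌋ = 40.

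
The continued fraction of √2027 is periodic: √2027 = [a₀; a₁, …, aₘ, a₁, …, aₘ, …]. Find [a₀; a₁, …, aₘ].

[45; 45, 90]

a₀ = ⌊√2027⌋ = 45.
With m₀=0, d₀=1 and mₖ₊₁ = dₖaₖ − mₖ, dₖ₊₁ = (n − mₖ₊₁²)/dₖ, aₖ₊₁ = ⌊(a₀+mₖ₊₁)/dₖ₊₁⌋:
  k=1: m=45, d=2, a=45
  k=2: m=45, d=1, a=90
d=1 and a=2a₀=90 at k=2, so the next step gives (m, d) = (45, 2) again — its k=1 value — and the period has length 2.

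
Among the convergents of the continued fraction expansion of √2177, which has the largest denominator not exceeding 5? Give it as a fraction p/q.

√2177 = [46; 1, 1, 1, 12, 1, 1, 1, 92, …] (period length 8).
Convergents:
  p_0/q_0 = 46/1
  p_1/q_1 = 47/1
  p_2/q_2 = 93/2
  p_3/q_3 = 140/3
  p_4/q_4 = 1773/38
q_3 = 3 ≤ 5 < 38 = q_4, so the answer is 140/3.

140/3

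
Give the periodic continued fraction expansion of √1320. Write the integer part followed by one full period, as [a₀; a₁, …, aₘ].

a₀ = ⌊√1320⌋ = 36.
With m₀=0, d₀=1 and mₖ₊₁ = dₖaₖ − mₖ, dₖ₊₁ = (n − mₖ₊₁²)/dₖ, aₖ₊₁ = ⌊(a₀+mₖ₊₁)/dₖ₊₁⌋:
  k=1: m=36, d=24, a=3
  k=2: m=36, d=1, a=72
d=1 and a=2a₀=72 at k=2, so the next step gives (m, d) = (36, 24) again — its k=1 value — and the period has length 2.

[36; 3, 72]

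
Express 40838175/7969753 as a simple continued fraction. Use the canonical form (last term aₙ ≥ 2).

[5; 8, 18, 6, 8, 9, 7, 17]

40838175 = 5*7969753 + 989410
7969753 = 8*989410 + 54473
989410 = 18*54473 + 8896
54473 = 6*8896 + 1097
8896 = 8*1097 + 120
1097 = 9*120 + 17
120 = 7*17 + 1
17 = 17*1 + 0  (stop)
So 40838175/7969753 = [5; 8, 18, 6, 8, 9, 7, 17].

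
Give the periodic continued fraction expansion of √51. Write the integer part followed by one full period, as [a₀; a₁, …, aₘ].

[7; 7, 14]

a₀ = ⌊√51⌋ = 7.
With m₀=0, d₀=1 and mₖ₊₁ = dₖaₖ − mₖ, dₖ₊₁ = (n − mₖ₊₁²)/dₖ, aₖ₊₁ = ⌊(a₀+mₖ₊₁)/dₖ₊₁⌋:
  k=1: m=7, d=2, a=7
  k=2: m=7, d=1, a=14
d=1 and a=2a₀=14 at k=2, so the next step gives (m, d) = (7, 2) again — its k=1 value — and the period has length 2.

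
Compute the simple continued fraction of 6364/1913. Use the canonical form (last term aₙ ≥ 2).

6364 = 3×1913 + 625
1913 = 3×625 + 38
625 = 16×38 + 17
38 = 2×17 + 4
17 = 4×4 + 1
4 = 4×1 + 0  (stop)
So 6364/1913 = [3; 3, 16, 2, 4, 4].

[3; 3, 16, 2, 4, 4]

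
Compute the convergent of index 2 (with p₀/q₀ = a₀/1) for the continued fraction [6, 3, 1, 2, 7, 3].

25/4

Using pₖ = aₖpₖ₋₁ + pₖ₋₂, qₖ = aₖqₖ₋₁ + qₖ₋₂ (with p₋₁=1, p₋₂=0, q₋₁=0, q₋₂=1):
  k=0: a=6, p=6, q=1
  k=1: a=3, p=19, q=3
  k=2: a=1, p=25, q=4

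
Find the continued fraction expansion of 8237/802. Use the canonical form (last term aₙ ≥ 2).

[10; 3, 1, 2, 3, 2, 9]

8237 = 10·802 + 217
802 = 3·217 + 151
217 = 1·151 + 66
151 = 2·66 + 19
66 = 3·19 + 9
19 = 2·9 + 1
9 = 9·1 + 0  (stop)
So 8237/802 = [10; 3, 1, 2, 3, 2, 9].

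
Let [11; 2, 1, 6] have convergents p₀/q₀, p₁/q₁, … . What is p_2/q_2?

34/3

Using pₖ = aₖpₖ₋₁ + pₖ₋₂, qₖ = aₖqₖ₋₁ + qₖ₋₂ (with p₋₁=1, p₋₂=0, q₋₁=0, q₋₂=1):
  k=0: a=11, p=11, q=1
  k=1: a=2, p=23, q=2
  k=2: a=1, p=34, q=3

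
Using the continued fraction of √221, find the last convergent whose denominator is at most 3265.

√221 = [14; 1, 6, 2, 6, 1, 28, …] (period length 6).
Convergents:
  p_0/q_0 = 14/1
  p_1/q_1 = 15/1
  p_2/q_2 = 104/7
  p_3/q_3 = 223/15
  p_4/q_4 = 1442/97
  p_5/q_5 = 1665/112
  p_6/q_6 = 48062/3233
  p_7/q_7 = 49727/3345
q_6 = 3233 ≤ 3265 < 3345 = q_7, so the answer is 48062/3233.

48062/3233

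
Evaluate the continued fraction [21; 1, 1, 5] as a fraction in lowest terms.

237/11

Using pₖ = aₖpₖ₋₁ + pₖ₋₂ and qₖ = aₖqₖ₋₁ + qₖ₋₂:
  k=0: a=21, p=21, q=1
  k=1: a=1, p=22, q=1
  k=2: a=1, p=43, q=2
  k=3: a=5, p=237, q=11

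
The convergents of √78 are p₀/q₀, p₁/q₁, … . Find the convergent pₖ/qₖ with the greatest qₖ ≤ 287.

√78 = [8; 1, 4, 1, 16, …] (period length 4).
Convergents:
  p_0/q_0 = 8/1
  p_1/q_1 = 9/1
  p_2/q_2 = 44/5
  p_3/q_3 = 53/6
  p_4/q_4 = 892/101
  p_5/q_5 = 945/107
  p_6/q_6 = 4672/529
q_5 = 107 ≤ 287 < 529 = q_6, so the answer is 945/107.

945/107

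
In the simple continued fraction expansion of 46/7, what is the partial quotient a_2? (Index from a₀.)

1

46 = 6·7 + 4   →  a_0 = 6
7 = 1·4 + 3   →  a_1 = 1
4 = 1·3 + 1   →  a_2 = 1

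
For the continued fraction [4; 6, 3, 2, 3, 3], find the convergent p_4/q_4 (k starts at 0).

Using pₖ = aₖpₖ₋₁ + pₖ₋₂, qₖ = aₖqₖ₋₁ + qₖ₋₂ (with p₋₁=1, p₋₂=0, q₋₁=0, q₋₂=1):
  k=0: a=4, p=4, q=1
  k=1: a=6, p=25, q=6
  k=2: a=3, p=79, q=19
  k=3: a=2, p=183, q=44
  k=4: a=3, p=628, q=151

628/151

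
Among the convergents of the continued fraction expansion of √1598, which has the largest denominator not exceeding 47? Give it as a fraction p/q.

1599/40

√1598 = [39; 1, 38, 1, 78, …] (period length 4).
Convergents:
  p_0/q_0 = 39/1
  p_1/q_1 = 40/1
  p_2/q_2 = 1559/39
  p_3/q_3 = 1599/40
  p_4/q_4 = 126281/3159
q_3 = 40 ≤ 47 < 3159 = q_4, so the answer is 1599/40.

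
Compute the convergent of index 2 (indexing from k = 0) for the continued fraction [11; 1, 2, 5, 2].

35/3

Using pₖ = aₖpₖ₋₁ + pₖ₋₂, qₖ = aₖqₖ₋₁ + qₖ₋₂ (with p₋₁=1, p₋₂=0, q₋₁=0, q₋₂=1):
  k=0: a=11, p=11, q=1
  k=1: a=1, p=12, q=1
  k=2: a=2, p=35, q=3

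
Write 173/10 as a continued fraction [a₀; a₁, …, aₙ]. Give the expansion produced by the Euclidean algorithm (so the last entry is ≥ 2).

173 = 17·10 + 3
10 = 3·3 + 1
3 = 3·1 + 0  (stop)
So 173/10 = [17; 3, 3].

[17; 3, 3]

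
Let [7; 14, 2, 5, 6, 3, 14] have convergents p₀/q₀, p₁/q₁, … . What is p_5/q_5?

21971/3108

Using pₖ = aₖpₖ₋₁ + pₖ₋₂, qₖ = aₖqₖ₋₁ + qₖ₋₂ (with p₋₁=1, p₋₂=0, q₋₁=0, q₋₂=1):
  k=0: a=7, p=7, q=1
  k=1: a=14, p=99, q=14
  k=2: a=2, p=205, q=29
  k=3: a=5, p=1124, q=159
  k=4: a=6, p=6949, q=983
  k=5: a=3, p=21971, q=3108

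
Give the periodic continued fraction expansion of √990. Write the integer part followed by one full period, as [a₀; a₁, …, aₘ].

[31; 2, 6, 2, 62]

a₀ = ⌊√990⌋ = 31.
With m₀=0, d₀=1 and mₖ₊₁ = dₖaₖ − mₖ, dₖ₊₁ = (n − mₖ₊₁²)/dₖ, aₖ₊₁ = ⌊(a₀+mₖ₊₁)/dₖ₊₁⌋:
  k=1: m=31, d=29, a=2
  k=2: m=27, d=9, a=6
  k=3: m=27, d=29, a=2
  k=4: m=31, d=1, a=62
d=1 and a=2a₀=62 at k=4, so the next step gives (m, d) = (31, 29) again — its k=1 value — and the period has length 4.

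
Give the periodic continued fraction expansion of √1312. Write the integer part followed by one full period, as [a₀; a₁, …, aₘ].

a₀ = ⌊√1312⌋ = 36.
With m₀=0, d₀=1 and mₖ₊₁ = dₖaₖ − mₖ, dₖ₊₁ = (n − mₖ₊₁²)/dₖ, aₖ₊₁ = ⌊(a₀+mₖ₊₁)/dₖ₊₁⌋:
  k=1: m=36, d=16, a=4
  k=2: m=28, d=33, a=1
  k=3: m=5, d=39, a=1
  k=4: m=34, d=4, a=17
  k=5: m=34, d=39, a=1
  k=6: m=5, d=33, a=1
  k=7: m=28, d=16, a=4
  k=8: m=36, d=1, a=72
d=1 and a=2a₀=72 at k=8, so the next step gives (m, d) = (36, 16) again — its k=1 value — and the period has length 8.

[36; 4, 1, 1, 17, 1, 1, 4, 72]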